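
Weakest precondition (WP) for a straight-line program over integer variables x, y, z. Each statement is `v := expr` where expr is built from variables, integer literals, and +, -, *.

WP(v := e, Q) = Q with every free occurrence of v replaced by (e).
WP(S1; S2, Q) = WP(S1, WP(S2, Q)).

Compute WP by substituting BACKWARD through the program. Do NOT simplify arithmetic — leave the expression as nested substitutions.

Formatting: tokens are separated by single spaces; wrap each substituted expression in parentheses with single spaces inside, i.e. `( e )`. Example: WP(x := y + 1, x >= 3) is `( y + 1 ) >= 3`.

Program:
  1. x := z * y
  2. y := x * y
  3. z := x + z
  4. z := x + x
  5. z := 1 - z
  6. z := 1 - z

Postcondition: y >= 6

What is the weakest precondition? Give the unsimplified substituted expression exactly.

post: y >= 6
stmt 6: z := 1 - z  -- replace 0 occurrence(s) of z with (1 - z)
  => y >= 6
stmt 5: z := 1 - z  -- replace 0 occurrence(s) of z with (1 - z)
  => y >= 6
stmt 4: z := x + x  -- replace 0 occurrence(s) of z with (x + x)
  => y >= 6
stmt 3: z := x + z  -- replace 0 occurrence(s) of z with (x + z)
  => y >= 6
stmt 2: y := x * y  -- replace 1 occurrence(s) of y with (x * y)
  => ( x * y ) >= 6
stmt 1: x := z * y  -- replace 1 occurrence(s) of x with (z * y)
  => ( ( z * y ) * y ) >= 6

Answer: ( ( z * y ) * y ) >= 6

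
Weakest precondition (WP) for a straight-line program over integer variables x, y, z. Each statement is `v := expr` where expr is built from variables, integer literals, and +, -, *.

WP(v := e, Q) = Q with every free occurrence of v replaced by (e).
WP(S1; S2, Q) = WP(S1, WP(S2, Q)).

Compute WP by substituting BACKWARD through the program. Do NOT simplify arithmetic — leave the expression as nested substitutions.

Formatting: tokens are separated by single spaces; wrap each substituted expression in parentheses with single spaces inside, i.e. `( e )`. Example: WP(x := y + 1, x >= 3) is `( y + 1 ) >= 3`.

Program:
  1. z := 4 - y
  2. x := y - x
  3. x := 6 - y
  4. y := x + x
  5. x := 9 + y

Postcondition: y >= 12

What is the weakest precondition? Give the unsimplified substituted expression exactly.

Answer: ( ( 6 - y ) + ( 6 - y ) ) >= 12

Derivation:
post: y >= 12
stmt 5: x := 9 + y  -- replace 0 occurrence(s) of x with (9 + y)
  => y >= 12
stmt 4: y := x + x  -- replace 1 occurrence(s) of y with (x + x)
  => ( x + x ) >= 12
stmt 3: x := 6 - y  -- replace 2 occurrence(s) of x with (6 - y)
  => ( ( 6 - y ) + ( 6 - y ) ) >= 12
stmt 2: x := y - x  -- replace 0 occurrence(s) of x with (y - x)
  => ( ( 6 - y ) + ( 6 - y ) ) >= 12
stmt 1: z := 4 - y  -- replace 0 occurrence(s) of z with (4 - y)
  => ( ( 6 - y ) + ( 6 - y ) ) >= 12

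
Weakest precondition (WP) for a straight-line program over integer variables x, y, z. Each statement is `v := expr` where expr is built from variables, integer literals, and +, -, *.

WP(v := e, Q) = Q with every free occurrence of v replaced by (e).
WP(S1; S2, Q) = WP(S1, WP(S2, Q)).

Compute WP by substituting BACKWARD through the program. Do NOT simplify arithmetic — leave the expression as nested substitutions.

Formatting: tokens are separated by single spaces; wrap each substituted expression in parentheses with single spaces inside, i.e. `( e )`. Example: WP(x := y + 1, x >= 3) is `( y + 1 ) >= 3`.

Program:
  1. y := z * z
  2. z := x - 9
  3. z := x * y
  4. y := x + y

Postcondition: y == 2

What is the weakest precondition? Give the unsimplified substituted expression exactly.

Answer: ( x + ( z * z ) ) == 2

Derivation:
post: y == 2
stmt 4: y := x + y  -- replace 1 occurrence(s) of y with (x + y)
  => ( x + y ) == 2
stmt 3: z := x * y  -- replace 0 occurrence(s) of z with (x * y)
  => ( x + y ) == 2
stmt 2: z := x - 9  -- replace 0 occurrence(s) of z with (x - 9)
  => ( x + y ) == 2
stmt 1: y := z * z  -- replace 1 occurrence(s) of y with (z * z)
  => ( x + ( z * z ) ) == 2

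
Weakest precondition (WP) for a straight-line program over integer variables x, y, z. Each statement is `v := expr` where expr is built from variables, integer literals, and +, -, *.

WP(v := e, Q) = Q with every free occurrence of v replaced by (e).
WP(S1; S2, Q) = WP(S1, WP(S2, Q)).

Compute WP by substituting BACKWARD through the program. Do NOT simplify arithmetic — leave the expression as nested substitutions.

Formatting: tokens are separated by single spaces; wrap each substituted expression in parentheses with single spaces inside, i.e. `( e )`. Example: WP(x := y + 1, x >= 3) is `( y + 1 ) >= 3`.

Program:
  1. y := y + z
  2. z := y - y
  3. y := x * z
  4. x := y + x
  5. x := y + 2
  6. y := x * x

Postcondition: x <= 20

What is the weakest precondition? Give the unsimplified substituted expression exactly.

Answer: ( ( x * ( ( y + z ) - ( y + z ) ) ) + 2 ) <= 20

Derivation:
post: x <= 20
stmt 6: y := x * x  -- replace 0 occurrence(s) of y with (x * x)
  => x <= 20
stmt 5: x := y + 2  -- replace 1 occurrence(s) of x with (y + 2)
  => ( y + 2 ) <= 20
stmt 4: x := y + x  -- replace 0 occurrence(s) of x with (y + x)
  => ( y + 2 ) <= 20
stmt 3: y := x * z  -- replace 1 occurrence(s) of y with (x * z)
  => ( ( x * z ) + 2 ) <= 20
stmt 2: z := y - y  -- replace 1 occurrence(s) of z with (y - y)
  => ( ( x * ( y - y ) ) + 2 ) <= 20
stmt 1: y := y + z  -- replace 2 occurrence(s) of y with (y + z)
  => ( ( x * ( ( y + z ) - ( y + z ) ) ) + 2 ) <= 20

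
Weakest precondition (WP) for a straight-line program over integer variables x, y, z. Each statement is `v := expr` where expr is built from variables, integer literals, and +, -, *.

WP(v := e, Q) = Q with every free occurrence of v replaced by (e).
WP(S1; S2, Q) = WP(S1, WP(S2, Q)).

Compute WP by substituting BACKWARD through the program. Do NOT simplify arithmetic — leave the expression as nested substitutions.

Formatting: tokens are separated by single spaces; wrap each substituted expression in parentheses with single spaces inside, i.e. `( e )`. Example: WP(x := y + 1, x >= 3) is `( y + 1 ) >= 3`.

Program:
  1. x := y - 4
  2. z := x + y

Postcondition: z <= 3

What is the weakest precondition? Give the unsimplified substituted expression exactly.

Answer: ( ( y - 4 ) + y ) <= 3

Derivation:
post: z <= 3
stmt 2: z := x + y  -- replace 1 occurrence(s) of z with (x + y)
  => ( x + y ) <= 3
stmt 1: x := y - 4  -- replace 1 occurrence(s) of x with (y - 4)
  => ( ( y - 4 ) + y ) <= 3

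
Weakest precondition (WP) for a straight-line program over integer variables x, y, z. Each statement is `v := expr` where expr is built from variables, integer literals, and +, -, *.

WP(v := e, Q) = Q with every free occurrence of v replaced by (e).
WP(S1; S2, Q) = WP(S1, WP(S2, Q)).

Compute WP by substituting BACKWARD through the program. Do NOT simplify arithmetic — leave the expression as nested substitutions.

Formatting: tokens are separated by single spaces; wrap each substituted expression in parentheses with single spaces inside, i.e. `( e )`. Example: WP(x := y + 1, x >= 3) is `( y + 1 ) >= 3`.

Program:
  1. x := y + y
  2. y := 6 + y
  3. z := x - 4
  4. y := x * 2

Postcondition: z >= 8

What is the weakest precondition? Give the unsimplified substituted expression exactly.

post: z >= 8
stmt 4: y := x * 2  -- replace 0 occurrence(s) of y with (x * 2)
  => z >= 8
stmt 3: z := x - 4  -- replace 1 occurrence(s) of z with (x - 4)
  => ( x - 4 ) >= 8
stmt 2: y := 6 + y  -- replace 0 occurrence(s) of y with (6 + y)
  => ( x - 4 ) >= 8
stmt 1: x := y + y  -- replace 1 occurrence(s) of x with (y + y)
  => ( ( y + y ) - 4 ) >= 8

Answer: ( ( y + y ) - 4 ) >= 8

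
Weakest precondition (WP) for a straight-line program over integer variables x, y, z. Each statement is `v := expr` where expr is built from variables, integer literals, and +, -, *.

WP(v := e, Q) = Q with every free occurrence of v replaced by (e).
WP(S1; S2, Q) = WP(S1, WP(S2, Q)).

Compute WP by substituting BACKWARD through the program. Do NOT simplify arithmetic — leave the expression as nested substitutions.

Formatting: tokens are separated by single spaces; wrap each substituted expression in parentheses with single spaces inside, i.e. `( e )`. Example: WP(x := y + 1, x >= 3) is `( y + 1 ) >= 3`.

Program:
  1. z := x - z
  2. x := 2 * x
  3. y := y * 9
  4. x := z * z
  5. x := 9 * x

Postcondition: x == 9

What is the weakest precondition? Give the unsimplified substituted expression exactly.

post: x == 9
stmt 5: x := 9 * x  -- replace 1 occurrence(s) of x with (9 * x)
  => ( 9 * x ) == 9
stmt 4: x := z * z  -- replace 1 occurrence(s) of x with (z * z)
  => ( 9 * ( z * z ) ) == 9
stmt 3: y := y * 9  -- replace 0 occurrence(s) of y with (y * 9)
  => ( 9 * ( z * z ) ) == 9
stmt 2: x := 2 * x  -- replace 0 occurrence(s) of x with (2 * x)
  => ( 9 * ( z * z ) ) == 9
stmt 1: z := x - z  -- replace 2 occurrence(s) of z with (x - z)
  => ( 9 * ( ( x - z ) * ( x - z ) ) ) == 9

Answer: ( 9 * ( ( x - z ) * ( x - z ) ) ) == 9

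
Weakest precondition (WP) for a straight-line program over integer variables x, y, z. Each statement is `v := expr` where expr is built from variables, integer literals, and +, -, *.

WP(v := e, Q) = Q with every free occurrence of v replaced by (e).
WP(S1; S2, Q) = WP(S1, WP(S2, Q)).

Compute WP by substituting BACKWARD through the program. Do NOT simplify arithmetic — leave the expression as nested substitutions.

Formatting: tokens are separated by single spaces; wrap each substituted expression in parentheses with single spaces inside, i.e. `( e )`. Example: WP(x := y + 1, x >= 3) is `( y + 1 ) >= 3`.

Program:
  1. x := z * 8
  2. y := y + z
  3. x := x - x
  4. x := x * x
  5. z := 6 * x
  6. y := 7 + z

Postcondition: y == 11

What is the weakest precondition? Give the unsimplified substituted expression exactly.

post: y == 11
stmt 6: y := 7 + z  -- replace 1 occurrence(s) of y with (7 + z)
  => ( 7 + z ) == 11
stmt 5: z := 6 * x  -- replace 1 occurrence(s) of z with (6 * x)
  => ( 7 + ( 6 * x ) ) == 11
stmt 4: x := x * x  -- replace 1 occurrence(s) of x with (x * x)
  => ( 7 + ( 6 * ( x * x ) ) ) == 11
stmt 3: x := x - x  -- replace 2 occurrence(s) of x with (x - x)
  => ( 7 + ( 6 * ( ( x - x ) * ( x - x ) ) ) ) == 11
stmt 2: y := y + z  -- replace 0 occurrence(s) of y with (y + z)
  => ( 7 + ( 6 * ( ( x - x ) * ( x - x ) ) ) ) == 11
stmt 1: x := z * 8  -- replace 4 occurrence(s) of x with (z * 8)
  => ( 7 + ( 6 * ( ( ( z * 8 ) - ( z * 8 ) ) * ( ( z * 8 ) - ( z * 8 ) ) ) ) ) == 11

Answer: ( 7 + ( 6 * ( ( ( z * 8 ) - ( z * 8 ) ) * ( ( z * 8 ) - ( z * 8 ) ) ) ) ) == 11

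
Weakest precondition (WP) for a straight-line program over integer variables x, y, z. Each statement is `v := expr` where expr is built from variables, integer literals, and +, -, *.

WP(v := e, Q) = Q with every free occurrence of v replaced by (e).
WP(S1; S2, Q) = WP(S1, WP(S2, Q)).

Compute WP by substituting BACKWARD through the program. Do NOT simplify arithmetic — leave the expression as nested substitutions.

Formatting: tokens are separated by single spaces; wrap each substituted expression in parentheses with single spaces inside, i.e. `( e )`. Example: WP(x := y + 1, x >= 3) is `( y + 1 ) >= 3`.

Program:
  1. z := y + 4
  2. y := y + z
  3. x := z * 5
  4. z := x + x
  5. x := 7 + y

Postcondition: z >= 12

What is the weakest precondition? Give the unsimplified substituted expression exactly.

post: z >= 12
stmt 5: x := 7 + y  -- replace 0 occurrence(s) of x with (7 + y)
  => z >= 12
stmt 4: z := x + x  -- replace 1 occurrence(s) of z with (x + x)
  => ( x + x ) >= 12
stmt 3: x := z * 5  -- replace 2 occurrence(s) of x with (z * 5)
  => ( ( z * 5 ) + ( z * 5 ) ) >= 12
stmt 2: y := y + z  -- replace 0 occurrence(s) of y with (y + z)
  => ( ( z * 5 ) + ( z * 5 ) ) >= 12
stmt 1: z := y + 4  -- replace 2 occurrence(s) of z with (y + 4)
  => ( ( ( y + 4 ) * 5 ) + ( ( y + 4 ) * 5 ) ) >= 12

Answer: ( ( ( y + 4 ) * 5 ) + ( ( y + 4 ) * 5 ) ) >= 12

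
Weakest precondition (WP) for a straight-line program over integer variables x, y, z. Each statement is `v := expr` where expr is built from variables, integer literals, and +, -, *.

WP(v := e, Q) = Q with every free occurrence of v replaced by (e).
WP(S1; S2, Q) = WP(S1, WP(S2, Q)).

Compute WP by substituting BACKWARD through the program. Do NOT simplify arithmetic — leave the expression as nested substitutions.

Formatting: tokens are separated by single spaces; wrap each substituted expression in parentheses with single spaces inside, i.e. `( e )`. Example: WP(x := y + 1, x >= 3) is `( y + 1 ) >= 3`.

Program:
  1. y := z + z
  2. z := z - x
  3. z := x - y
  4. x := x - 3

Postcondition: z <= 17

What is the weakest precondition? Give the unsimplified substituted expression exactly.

post: z <= 17
stmt 4: x := x - 3  -- replace 0 occurrence(s) of x with (x - 3)
  => z <= 17
stmt 3: z := x - y  -- replace 1 occurrence(s) of z with (x - y)
  => ( x - y ) <= 17
stmt 2: z := z - x  -- replace 0 occurrence(s) of z with (z - x)
  => ( x - y ) <= 17
stmt 1: y := z + z  -- replace 1 occurrence(s) of y with (z + z)
  => ( x - ( z + z ) ) <= 17

Answer: ( x - ( z + z ) ) <= 17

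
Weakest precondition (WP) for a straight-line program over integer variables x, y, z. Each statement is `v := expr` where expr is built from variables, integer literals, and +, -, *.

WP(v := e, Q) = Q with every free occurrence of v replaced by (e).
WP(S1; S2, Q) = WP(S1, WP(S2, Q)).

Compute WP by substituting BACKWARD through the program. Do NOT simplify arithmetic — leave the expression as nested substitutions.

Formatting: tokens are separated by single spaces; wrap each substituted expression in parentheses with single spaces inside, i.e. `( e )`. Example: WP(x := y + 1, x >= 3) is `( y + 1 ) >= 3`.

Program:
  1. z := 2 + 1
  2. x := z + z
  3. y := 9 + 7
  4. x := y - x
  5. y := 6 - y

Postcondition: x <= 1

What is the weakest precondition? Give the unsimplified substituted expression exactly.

post: x <= 1
stmt 5: y := 6 - y  -- replace 0 occurrence(s) of y with (6 - y)
  => x <= 1
stmt 4: x := y - x  -- replace 1 occurrence(s) of x with (y - x)
  => ( y - x ) <= 1
stmt 3: y := 9 + 7  -- replace 1 occurrence(s) of y with (9 + 7)
  => ( ( 9 + 7 ) - x ) <= 1
stmt 2: x := z + z  -- replace 1 occurrence(s) of x with (z + z)
  => ( ( 9 + 7 ) - ( z + z ) ) <= 1
stmt 1: z := 2 + 1  -- replace 2 occurrence(s) of z with (2 + 1)
  => ( ( 9 + 7 ) - ( ( 2 + 1 ) + ( 2 + 1 ) ) ) <= 1

Answer: ( ( 9 + 7 ) - ( ( 2 + 1 ) + ( 2 + 1 ) ) ) <= 1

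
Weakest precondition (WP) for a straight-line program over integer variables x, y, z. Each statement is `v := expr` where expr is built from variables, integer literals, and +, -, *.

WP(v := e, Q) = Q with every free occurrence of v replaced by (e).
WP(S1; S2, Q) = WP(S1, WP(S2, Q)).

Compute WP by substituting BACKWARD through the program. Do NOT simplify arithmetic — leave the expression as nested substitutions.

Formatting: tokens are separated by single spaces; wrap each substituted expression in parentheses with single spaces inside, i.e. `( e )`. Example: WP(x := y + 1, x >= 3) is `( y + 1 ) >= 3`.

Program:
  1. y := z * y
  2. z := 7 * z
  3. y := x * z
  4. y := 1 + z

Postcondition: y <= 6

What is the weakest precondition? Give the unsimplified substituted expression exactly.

Answer: ( 1 + ( 7 * z ) ) <= 6

Derivation:
post: y <= 6
stmt 4: y := 1 + z  -- replace 1 occurrence(s) of y with (1 + z)
  => ( 1 + z ) <= 6
stmt 3: y := x * z  -- replace 0 occurrence(s) of y with (x * z)
  => ( 1 + z ) <= 6
stmt 2: z := 7 * z  -- replace 1 occurrence(s) of z with (7 * z)
  => ( 1 + ( 7 * z ) ) <= 6
stmt 1: y := z * y  -- replace 0 occurrence(s) of y with (z * y)
  => ( 1 + ( 7 * z ) ) <= 6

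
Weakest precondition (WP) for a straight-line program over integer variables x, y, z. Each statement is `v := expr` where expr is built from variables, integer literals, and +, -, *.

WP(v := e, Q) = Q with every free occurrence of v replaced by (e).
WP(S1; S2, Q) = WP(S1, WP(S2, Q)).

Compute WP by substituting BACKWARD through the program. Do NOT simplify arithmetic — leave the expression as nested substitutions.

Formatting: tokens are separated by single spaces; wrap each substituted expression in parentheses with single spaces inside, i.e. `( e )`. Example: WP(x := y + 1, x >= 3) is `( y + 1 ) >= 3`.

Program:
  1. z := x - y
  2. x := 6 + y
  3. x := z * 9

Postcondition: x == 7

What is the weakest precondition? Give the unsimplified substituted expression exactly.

Answer: ( ( x - y ) * 9 ) == 7

Derivation:
post: x == 7
stmt 3: x := z * 9  -- replace 1 occurrence(s) of x with (z * 9)
  => ( z * 9 ) == 7
stmt 2: x := 6 + y  -- replace 0 occurrence(s) of x with (6 + y)
  => ( z * 9 ) == 7
stmt 1: z := x - y  -- replace 1 occurrence(s) of z with (x - y)
  => ( ( x - y ) * 9 ) == 7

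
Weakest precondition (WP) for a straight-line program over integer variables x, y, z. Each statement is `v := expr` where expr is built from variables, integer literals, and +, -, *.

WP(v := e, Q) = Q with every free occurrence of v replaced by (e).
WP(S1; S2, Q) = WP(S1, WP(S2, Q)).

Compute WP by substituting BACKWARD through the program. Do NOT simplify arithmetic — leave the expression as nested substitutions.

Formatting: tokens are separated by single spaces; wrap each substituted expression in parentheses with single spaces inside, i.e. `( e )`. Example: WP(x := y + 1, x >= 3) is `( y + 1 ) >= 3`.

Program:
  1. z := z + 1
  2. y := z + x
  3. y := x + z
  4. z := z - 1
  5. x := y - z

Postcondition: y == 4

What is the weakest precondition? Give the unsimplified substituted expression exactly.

Answer: ( x + ( z + 1 ) ) == 4

Derivation:
post: y == 4
stmt 5: x := y - z  -- replace 0 occurrence(s) of x with (y - z)
  => y == 4
stmt 4: z := z - 1  -- replace 0 occurrence(s) of z with (z - 1)
  => y == 4
stmt 3: y := x + z  -- replace 1 occurrence(s) of y with (x + z)
  => ( x + z ) == 4
stmt 2: y := z + x  -- replace 0 occurrence(s) of y with (z + x)
  => ( x + z ) == 4
stmt 1: z := z + 1  -- replace 1 occurrence(s) of z with (z + 1)
  => ( x + ( z + 1 ) ) == 4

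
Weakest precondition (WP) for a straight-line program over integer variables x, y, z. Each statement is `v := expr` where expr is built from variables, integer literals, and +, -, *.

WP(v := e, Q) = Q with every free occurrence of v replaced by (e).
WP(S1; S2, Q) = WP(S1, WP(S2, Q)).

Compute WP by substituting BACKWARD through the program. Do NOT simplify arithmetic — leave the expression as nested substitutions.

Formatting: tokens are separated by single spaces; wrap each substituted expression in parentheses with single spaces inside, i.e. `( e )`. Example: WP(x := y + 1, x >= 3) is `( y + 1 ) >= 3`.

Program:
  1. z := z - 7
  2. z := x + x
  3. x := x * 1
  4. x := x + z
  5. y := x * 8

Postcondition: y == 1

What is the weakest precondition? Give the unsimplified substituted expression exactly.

Answer: ( ( ( x * 1 ) + ( x + x ) ) * 8 ) == 1

Derivation:
post: y == 1
stmt 5: y := x * 8  -- replace 1 occurrence(s) of y with (x * 8)
  => ( x * 8 ) == 1
stmt 4: x := x + z  -- replace 1 occurrence(s) of x with (x + z)
  => ( ( x + z ) * 8 ) == 1
stmt 3: x := x * 1  -- replace 1 occurrence(s) of x with (x * 1)
  => ( ( ( x * 1 ) + z ) * 8 ) == 1
stmt 2: z := x + x  -- replace 1 occurrence(s) of z with (x + x)
  => ( ( ( x * 1 ) + ( x + x ) ) * 8 ) == 1
stmt 1: z := z - 7  -- replace 0 occurrence(s) of z with (z - 7)
  => ( ( ( x * 1 ) + ( x + x ) ) * 8 ) == 1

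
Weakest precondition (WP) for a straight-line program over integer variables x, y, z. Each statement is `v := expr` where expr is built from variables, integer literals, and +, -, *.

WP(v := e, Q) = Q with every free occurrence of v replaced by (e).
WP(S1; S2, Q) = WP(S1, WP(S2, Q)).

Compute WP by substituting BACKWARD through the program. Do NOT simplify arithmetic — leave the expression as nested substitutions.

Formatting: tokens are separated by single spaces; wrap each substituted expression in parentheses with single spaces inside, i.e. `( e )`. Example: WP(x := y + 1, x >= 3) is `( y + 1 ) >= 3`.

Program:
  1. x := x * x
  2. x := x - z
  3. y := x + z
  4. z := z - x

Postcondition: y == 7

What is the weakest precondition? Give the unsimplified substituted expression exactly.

post: y == 7
stmt 4: z := z - x  -- replace 0 occurrence(s) of z with (z - x)
  => y == 7
stmt 3: y := x + z  -- replace 1 occurrence(s) of y with (x + z)
  => ( x + z ) == 7
stmt 2: x := x - z  -- replace 1 occurrence(s) of x with (x - z)
  => ( ( x - z ) + z ) == 7
stmt 1: x := x * x  -- replace 1 occurrence(s) of x with (x * x)
  => ( ( ( x * x ) - z ) + z ) == 7

Answer: ( ( ( x * x ) - z ) + z ) == 7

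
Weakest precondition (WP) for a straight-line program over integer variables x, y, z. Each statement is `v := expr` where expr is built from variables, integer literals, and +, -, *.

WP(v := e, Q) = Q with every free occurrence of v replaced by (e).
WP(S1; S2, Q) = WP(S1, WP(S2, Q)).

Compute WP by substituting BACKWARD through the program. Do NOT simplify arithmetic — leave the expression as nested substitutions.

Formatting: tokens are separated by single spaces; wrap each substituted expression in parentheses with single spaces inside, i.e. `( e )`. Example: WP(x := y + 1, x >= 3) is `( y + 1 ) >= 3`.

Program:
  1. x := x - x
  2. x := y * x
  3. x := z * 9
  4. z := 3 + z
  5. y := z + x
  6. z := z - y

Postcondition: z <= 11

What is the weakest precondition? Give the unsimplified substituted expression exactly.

Answer: ( ( 3 + z ) - ( ( 3 + z ) + ( z * 9 ) ) ) <= 11

Derivation:
post: z <= 11
stmt 6: z := z - y  -- replace 1 occurrence(s) of z with (z - y)
  => ( z - y ) <= 11
stmt 5: y := z + x  -- replace 1 occurrence(s) of y with (z + x)
  => ( z - ( z + x ) ) <= 11
stmt 4: z := 3 + z  -- replace 2 occurrence(s) of z with (3 + z)
  => ( ( 3 + z ) - ( ( 3 + z ) + x ) ) <= 11
stmt 3: x := z * 9  -- replace 1 occurrence(s) of x with (z * 9)
  => ( ( 3 + z ) - ( ( 3 + z ) + ( z * 9 ) ) ) <= 11
stmt 2: x := y * x  -- replace 0 occurrence(s) of x with (y * x)
  => ( ( 3 + z ) - ( ( 3 + z ) + ( z * 9 ) ) ) <= 11
stmt 1: x := x - x  -- replace 0 occurrence(s) of x with (x - x)
  => ( ( 3 + z ) - ( ( 3 + z ) + ( z * 9 ) ) ) <= 11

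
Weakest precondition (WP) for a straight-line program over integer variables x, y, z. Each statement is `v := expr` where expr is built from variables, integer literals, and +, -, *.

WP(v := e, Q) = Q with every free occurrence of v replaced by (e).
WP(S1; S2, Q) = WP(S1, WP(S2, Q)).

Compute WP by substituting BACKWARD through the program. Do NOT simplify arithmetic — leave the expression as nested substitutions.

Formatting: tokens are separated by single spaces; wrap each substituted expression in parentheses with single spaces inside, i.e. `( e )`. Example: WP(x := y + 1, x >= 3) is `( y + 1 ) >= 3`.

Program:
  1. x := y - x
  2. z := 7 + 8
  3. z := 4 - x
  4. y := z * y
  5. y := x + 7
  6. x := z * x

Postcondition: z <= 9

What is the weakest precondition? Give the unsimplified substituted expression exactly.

post: z <= 9
stmt 6: x := z * x  -- replace 0 occurrence(s) of x with (z * x)
  => z <= 9
stmt 5: y := x + 7  -- replace 0 occurrence(s) of y with (x + 7)
  => z <= 9
stmt 4: y := z * y  -- replace 0 occurrence(s) of y with (z * y)
  => z <= 9
stmt 3: z := 4 - x  -- replace 1 occurrence(s) of z with (4 - x)
  => ( 4 - x ) <= 9
stmt 2: z := 7 + 8  -- replace 0 occurrence(s) of z with (7 + 8)
  => ( 4 - x ) <= 9
stmt 1: x := y - x  -- replace 1 occurrence(s) of x with (y - x)
  => ( 4 - ( y - x ) ) <= 9

Answer: ( 4 - ( y - x ) ) <= 9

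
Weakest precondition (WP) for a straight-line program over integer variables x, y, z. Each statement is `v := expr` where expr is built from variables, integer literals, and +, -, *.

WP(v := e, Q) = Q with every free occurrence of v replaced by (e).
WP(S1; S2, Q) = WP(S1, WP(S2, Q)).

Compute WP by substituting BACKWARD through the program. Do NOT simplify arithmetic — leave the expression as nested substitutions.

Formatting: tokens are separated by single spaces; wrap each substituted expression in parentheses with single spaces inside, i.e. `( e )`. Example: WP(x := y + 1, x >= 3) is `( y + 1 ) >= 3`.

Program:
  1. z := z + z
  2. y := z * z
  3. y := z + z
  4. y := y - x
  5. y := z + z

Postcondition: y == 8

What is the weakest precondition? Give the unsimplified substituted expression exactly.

Answer: ( ( z + z ) + ( z + z ) ) == 8

Derivation:
post: y == 8
stmt 5: y := z + z  -- replace 1 occurrence(s) of y with (z + z)
  => ( z + z ) == 8
stmt 4: y := y - x  -- replace 0 occurrence(s) of y with (y - x)
  => ( z + z ) == 8
stmt 3: y := z + z  -- replace 0 occurrence(s) of y with (z + z)
  => ( z + z ) == 8
stmt 2: y := z * z  -- replace 0 occurrence(s) of y with (z * z)
  => ( z + z ) == 8
stmt 1: z := z + z  -- replace 2 occurrence(s) of z with (z + z)
  => ( ( z + z ) + ( z + z ) ) == 8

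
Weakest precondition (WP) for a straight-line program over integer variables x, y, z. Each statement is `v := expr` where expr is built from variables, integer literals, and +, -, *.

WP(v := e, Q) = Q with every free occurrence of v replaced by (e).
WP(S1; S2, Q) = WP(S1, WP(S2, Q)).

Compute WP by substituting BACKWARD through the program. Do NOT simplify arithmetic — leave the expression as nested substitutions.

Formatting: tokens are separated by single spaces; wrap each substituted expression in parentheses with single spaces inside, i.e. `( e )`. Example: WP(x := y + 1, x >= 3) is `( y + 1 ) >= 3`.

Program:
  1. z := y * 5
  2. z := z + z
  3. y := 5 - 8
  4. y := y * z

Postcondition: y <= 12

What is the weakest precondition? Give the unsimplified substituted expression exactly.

Answer: ( ( 5 - 8 ) * ( ( y * 5 ) + ( y * 5 ) ) ) <= 12

Derivation:
post: y <= 12
stmt 4: y := y * z  -- replace 1 occurrence(s) of y with (y * z)
  => ( y * z ) <= 12
stmt 3: y := 5 - 8  -- replace 1 occurrence(s) of y with (5 - 8)
  => ( ( 5 - 8 ) * z ) <= 12
stmt 2: z := z + z  -- replace 1 occurrence(s) of z with (z + z)
  => ( ( 5 - 8 ) * ( z + z ) ) <= 12
stmt 1: z := y * 5  -- replace 2 occurrence(s) of z with (y * 5)
  => ( ( 5 - 8 ) * ( ( y * 5 ) + ( y * 5 ) ) ) <= 12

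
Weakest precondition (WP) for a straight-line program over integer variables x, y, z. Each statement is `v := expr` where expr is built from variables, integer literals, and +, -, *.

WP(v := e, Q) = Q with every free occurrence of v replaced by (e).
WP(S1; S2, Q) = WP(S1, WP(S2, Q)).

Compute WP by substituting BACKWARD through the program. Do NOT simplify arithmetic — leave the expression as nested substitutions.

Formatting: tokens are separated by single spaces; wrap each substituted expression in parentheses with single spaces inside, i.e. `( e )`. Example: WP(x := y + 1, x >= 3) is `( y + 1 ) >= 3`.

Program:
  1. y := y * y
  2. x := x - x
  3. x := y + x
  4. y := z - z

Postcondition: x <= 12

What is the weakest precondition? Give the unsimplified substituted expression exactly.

Answer: ( ( y * y ) + ( x - x ) ) <= 12

Derivation:
post: x <= 12
stmt 4: y := z - z  -- replace 0 occurrence(s) of y with (z - z)
  => x <= 12
stmt 3: x := y + x  -- replace 1 occurrence(s) of x with (y + x)
  => ( y + x ) <= 12
stmt 2: x := x - x  -- replace 1 occurrence(s) of x with (x - x)
  => ( y + ( x - x ) ) <= 12
stmt 1: y := y * y  -- replace 1 occurrence(s) of y with (y * y)
  => ( ( y * y ) + ( x - x ) ) <= 12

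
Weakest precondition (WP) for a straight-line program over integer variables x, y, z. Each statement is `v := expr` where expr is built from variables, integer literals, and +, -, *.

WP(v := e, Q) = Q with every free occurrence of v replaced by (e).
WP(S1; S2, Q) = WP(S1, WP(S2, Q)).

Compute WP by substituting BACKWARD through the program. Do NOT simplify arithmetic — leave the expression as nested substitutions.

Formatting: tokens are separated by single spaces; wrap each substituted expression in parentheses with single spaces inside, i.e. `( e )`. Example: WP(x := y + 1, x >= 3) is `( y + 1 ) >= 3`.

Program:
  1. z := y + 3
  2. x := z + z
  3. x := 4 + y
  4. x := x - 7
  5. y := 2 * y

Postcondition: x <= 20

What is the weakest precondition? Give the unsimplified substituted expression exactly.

post: x <= 20
stmt 5: y := 2 * y  -- replace 0 occurrence(s) of y with (2 * y)
  => x <= 20
stmt 4: x := x - 7  -- replace 1 occurrence(s) of x with (x - 7)
  => ( x - 7 ) <= 20
stmt 3: x := 4 + y  -- replace 1 occurrence(s) of x with (4 + y)
  => ( ( 4 + y ) - 7 ) <= 20
stmt 2: x := z + z  -- replace 0 occurrence(s) of x with (z + z)
  => ( ( 4 + y ) - 7 ) <= 20
stmt 1: z := y + 3  -- replace 0 occurrence(s) of z with (y + 3)
  => ( ( 4 + y ) - 7 ) <= 20

Answer: ( ( 4 + y ) - 7 ) <= 20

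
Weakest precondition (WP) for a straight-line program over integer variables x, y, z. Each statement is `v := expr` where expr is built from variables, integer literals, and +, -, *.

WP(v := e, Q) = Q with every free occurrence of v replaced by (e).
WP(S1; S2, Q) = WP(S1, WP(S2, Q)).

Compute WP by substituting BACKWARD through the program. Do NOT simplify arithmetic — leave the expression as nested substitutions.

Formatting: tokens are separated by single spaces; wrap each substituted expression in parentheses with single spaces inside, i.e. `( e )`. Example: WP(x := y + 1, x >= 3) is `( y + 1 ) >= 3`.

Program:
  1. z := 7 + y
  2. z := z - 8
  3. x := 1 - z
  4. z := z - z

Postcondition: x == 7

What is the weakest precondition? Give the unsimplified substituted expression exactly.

post: x == 7
stmt 4: z := z - z  -- replace 0 occurrence(s) of z with (z - z)
  => x == 7
stmt 3: x := 1 - z  -- replace 1 occurrence(s) of x with (1 - z)
  => ( 1 - z ) == 7
stmt 2: z := z - 8  -- replace 1 occurrence(s) of z with (z - 8)
  => ( 1 - ( z - 8 ) ) == 7
stmt 1: z := 7 + y  -- replace 1 occurrence(s) of z with (7 + y)
  => ( 1 - ( ( 7 + y ) - 8 ) ) == 7

Answer: ( 1 - ( ( 7 + y ) - 8 ) ) == 7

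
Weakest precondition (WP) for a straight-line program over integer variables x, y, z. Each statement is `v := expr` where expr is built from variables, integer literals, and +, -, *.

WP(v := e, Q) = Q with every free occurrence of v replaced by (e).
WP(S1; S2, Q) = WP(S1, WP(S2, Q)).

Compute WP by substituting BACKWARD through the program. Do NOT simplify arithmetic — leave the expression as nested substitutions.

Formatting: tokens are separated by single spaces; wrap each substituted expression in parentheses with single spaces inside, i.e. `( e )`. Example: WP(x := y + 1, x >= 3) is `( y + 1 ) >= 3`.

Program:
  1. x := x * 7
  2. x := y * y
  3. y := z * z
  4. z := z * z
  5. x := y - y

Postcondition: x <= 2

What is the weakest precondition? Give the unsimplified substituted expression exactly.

post: x <= 2
stmt 5: x := y - y  -- replace 1 occurrence(s) of x with (y - y)
  => ( y - y ) <= 2
stmt 4: z := z * z  -- replace 0 occurrence(s) of z with (z * z)
  => ( y - y ) <= 2
stmt 3: y := z * z  -- replace 2 occurrence(s) of y with (z * z)
  => ( ( z * z ) - ( z * z ) ) <= 2
stmt 2: x := y * y  -- replace 0 occurrence(s) of x with (y * y)
  => ( ( z * z ) - ( z * z ) ) <= 2
stmt 1: x := x * 7  -- replace 0 occurrence(s) of x with (x * 7)
  => ( ( z * z ) - ( z * z ) ) <= 2

Answer: ( ( z * z ) - ( z * z ) ) <= 2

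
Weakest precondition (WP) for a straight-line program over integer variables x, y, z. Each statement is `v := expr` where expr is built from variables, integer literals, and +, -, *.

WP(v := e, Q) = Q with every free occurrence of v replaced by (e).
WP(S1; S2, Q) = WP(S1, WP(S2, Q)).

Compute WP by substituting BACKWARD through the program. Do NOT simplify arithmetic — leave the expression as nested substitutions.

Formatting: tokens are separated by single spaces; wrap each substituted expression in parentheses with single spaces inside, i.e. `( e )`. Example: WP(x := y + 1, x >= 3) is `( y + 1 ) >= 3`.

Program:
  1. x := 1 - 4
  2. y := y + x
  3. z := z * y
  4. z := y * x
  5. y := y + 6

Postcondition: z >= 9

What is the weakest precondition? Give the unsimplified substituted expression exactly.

post: z >= 9
stmt 5: y := y + 6  -- replace 0 occurrence(s) of y with (y + 6)
  => z >= 9
stmt 4: z := y * x  -- replace 1 occurrence(s) of z with (y * x)
  => ( y * x ) >= 9
stmt 3: z := z * y  -- replace 0 occurrence(s) of z with (z * y)
  => ( y * x ) >= 9
stmt 2: y := y + x  -- replace 1 occurrence(s) of y with (y + x)
  => ( ( y + x ) * x ) >= 9
stmt 1: x := 1 - 4  -- replace 2 occurrence(s) of x with (1 - 4)
  => ( ( y + ( 1 - 4 ) ) * ( 1 - 4 ) ) >= 9

Answer: ( ( y + ( 1 - 4 ) ) * ( 1 - 4 ) ) >= 9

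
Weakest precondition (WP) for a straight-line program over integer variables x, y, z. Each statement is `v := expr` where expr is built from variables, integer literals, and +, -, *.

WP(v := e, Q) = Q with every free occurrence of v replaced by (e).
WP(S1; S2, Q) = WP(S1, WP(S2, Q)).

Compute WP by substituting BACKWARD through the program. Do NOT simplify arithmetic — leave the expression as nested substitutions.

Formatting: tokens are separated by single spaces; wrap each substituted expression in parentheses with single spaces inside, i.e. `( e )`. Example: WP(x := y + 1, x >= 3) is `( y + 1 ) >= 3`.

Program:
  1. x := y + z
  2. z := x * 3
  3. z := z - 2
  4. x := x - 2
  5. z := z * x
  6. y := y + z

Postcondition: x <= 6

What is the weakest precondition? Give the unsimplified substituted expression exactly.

Answer: ( ( y + z ) - 2 ) <= 6

Derivation:
post: x <= 6
stmt 6: y := y + z  -- replace 0 occurrence(s) of y with (y + z)
  => x <= 6
stmt 5: z := z * x  -- replace 0 occurrence(s) of z with (z * x)
  => x <= 6
stmt 4: x := x - 2  -- replace 1 occurrence(s) of x with (x - 2)
  => ( x - 2 ) <= 6
stmt 3: z := z - 2  -- replace 0 occurrence(s) of z with (z - 2)
  => ( x - 2 ) <= 6
stmt 2: z := x * 3  -- replace 0 occurrence(s) of z with (x * 3)
  => ( x - 2 ) <= 6
stmt 1: x := y + z  -- replace 1 occurrence(s) of x with (y + z)
  => ( ( y + z ) - 2 ) <= 6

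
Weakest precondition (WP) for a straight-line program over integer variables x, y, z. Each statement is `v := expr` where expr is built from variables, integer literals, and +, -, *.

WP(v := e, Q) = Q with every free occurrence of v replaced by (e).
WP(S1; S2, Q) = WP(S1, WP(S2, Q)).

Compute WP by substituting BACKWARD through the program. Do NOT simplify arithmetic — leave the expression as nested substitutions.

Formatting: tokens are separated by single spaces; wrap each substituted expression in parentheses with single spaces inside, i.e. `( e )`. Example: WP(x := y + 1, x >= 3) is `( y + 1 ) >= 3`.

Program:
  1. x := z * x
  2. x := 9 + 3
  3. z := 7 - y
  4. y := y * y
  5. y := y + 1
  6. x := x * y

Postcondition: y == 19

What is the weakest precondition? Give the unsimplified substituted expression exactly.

Answer: ( ( y * y ) + 1 ) == 19

Derivation:
post: y == 19
stmt 6: x := x * y  -- replace 0 occurrence(s) of x with (x * y)
  => y == 19
stmt 5: y := y + 1  -- replace 1 occurrence(s) of y with (y + 1)
  => ( y + 1 ) == 19
stmt 4: y := y * y  -- replace 1 occurrence(s) of y with (y * y)
  => ( ( y * y ) + 1 ) == 19
stmt 3: z := 7 - y  -- replace 0 occurrence(s) of z with (7 - y)
  => ( ( y * y ) + 1 ) == 19
stmt 2: x := 9 + 3  -- replace 0 occurrence(s) of x with (9 + 3)
  => ( ( y * y ) + 1 ) == 19
stmt 1: x := z * x  -- replace 0 occurrence(s) of x with (z * x)
  => ( ( y * y ) + 1 ) == 19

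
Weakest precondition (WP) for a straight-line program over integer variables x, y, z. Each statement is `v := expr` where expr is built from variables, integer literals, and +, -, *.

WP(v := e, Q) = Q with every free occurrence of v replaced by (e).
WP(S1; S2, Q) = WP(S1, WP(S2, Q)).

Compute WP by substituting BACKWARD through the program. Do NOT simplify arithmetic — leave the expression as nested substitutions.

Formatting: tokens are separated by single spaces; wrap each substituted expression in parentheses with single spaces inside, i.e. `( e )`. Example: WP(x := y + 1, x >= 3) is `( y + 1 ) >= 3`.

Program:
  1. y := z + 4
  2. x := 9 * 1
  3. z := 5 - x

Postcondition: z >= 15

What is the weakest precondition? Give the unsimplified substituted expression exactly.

Answer: ( 5 - ( 9 * 1 ) ) >= 15

Derivation:
post: z >= 15
stmt 3: z := 5 - x  -- replace 1 occurrence(s) of z with (5 - x)
  => ( 5 - x ) >= 15
stmt 2: x := 9 * 1  -- replace 1 occurrence(s) of x with (9 * 1)
  => ( 5 - ( 9 * 1 ) ) >= 15
stmt 1: y := z + 4  -- replace 0 occurrence(s) of y with (z + 4)
  => ( 5 - ( 9 * 1 ) ) >= 15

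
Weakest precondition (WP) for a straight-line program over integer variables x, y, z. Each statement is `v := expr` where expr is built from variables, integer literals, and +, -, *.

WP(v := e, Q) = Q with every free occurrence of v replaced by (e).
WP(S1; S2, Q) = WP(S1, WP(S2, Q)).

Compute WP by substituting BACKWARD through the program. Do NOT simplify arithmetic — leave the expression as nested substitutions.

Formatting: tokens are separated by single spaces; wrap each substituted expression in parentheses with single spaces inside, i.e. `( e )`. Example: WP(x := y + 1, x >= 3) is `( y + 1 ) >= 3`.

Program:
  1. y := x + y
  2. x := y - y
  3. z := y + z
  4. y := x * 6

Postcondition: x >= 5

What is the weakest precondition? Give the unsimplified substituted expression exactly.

post: x >= 5
stmt 4: y := x * 6  -- replace 0 occurrence(s) of y with (x * 6)
  => x >= 5
stmt 3: z := y + z  -- replace 0 occurrence(s) of z with (y + z)
  => x >= 5
stmt 2: x := y - y  -- replace 1 occurrence(s) of x with (y - y)
  => ( y - y ) >= 5
stmt 1: y := x + y  -- replace 2 occurrence(s) of y with (x + y)
  => ( ( x + y ) - ( x + y ) ) >= 5

Answer: ( ( x + y ) - ( x + y ) ) >= 5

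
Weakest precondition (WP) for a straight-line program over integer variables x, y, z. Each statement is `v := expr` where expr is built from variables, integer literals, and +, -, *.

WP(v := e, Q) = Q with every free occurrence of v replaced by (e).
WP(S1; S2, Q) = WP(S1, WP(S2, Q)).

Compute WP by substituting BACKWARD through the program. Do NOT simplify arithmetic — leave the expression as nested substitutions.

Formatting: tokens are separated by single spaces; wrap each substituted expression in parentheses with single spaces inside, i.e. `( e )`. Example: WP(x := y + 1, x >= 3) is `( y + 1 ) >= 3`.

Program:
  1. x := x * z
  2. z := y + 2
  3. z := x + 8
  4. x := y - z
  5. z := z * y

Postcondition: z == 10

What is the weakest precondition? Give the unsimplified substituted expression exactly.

Answer: ( ( ( x * z ) + 8 ) * y ) == 10

Derivation:
post: z == 10
stmt 5: z := z * y  -- replace 1 occurrence(s) of z with (z * y)
  => ( z * y ) == 10
stmt 4: x := y - z  -- replace 0 occurrence(s) of x with (y - z)
  => ( z * y ) == 10
stmt 3: z := x + 8  -- replace 1 occurrence(s) of z with (x + 8)
  => ( ( x + 8 ) * y ) == 10
stmt 2: z := y + 2  -- replace 0 occurrence(s) of z with (y + 2)
  => ( ( x + 8 ) * y ) == 10
stmt 1: x := x * z  -- replace 1 occurrence(s) of x with (x * z)
  => ( ( ( x * z ) + 8 ) * y ) == 10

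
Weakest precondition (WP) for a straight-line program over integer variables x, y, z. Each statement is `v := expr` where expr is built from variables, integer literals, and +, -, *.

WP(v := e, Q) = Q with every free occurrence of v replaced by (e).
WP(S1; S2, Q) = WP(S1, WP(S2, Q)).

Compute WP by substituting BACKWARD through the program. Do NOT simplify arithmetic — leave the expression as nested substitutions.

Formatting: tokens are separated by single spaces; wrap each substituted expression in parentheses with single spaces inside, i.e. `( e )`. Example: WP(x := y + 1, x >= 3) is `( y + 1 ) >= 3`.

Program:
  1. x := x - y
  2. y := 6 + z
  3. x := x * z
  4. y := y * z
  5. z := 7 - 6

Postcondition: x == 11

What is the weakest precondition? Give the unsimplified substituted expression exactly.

Answer: ( ( x - y ) * z ) == 11

Derivation:
post: x == 11
stmt 5: z := 7 - 6  -- replace 0 occurrence(s) of z with (7 - 6)
  => x == 11
stmt 4: y := y * z  -- replace 0 occurrence(s) of y with (y * z)
  => x == 11
stmt 3: x := x * z  -- replace 1 occurrence(s) of x with (x * z)
  => ( x * z ) == 11
stmt 2: y := 6 + z  -- replace 0 occurrence(s) of y with (6 + z)
  => ( x * z ) == 11
stmt 1: x := x - y  -- replace 1 occurrence(s) of x with (x - y)
  => ( ( x - y ) * z ) == 11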